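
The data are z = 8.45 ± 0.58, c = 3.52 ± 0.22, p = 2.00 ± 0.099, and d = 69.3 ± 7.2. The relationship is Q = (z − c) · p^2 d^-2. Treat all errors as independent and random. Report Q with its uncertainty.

0.00411 ± 0.00108

Let u = z − c = 4.93. δu = √(δz² + δc²) = √(0.336 + 0.0484) = 0.620, so δu/u = 0.126.
Q is then a monomial in u, p, d:
δQ/Q = √((δu/u)² + (2·δp/p)² + (-2·δd/d)²) = √(0.0158 + 0.00980 + 0.0432) = 0.262
Q = 0.00411, so δQ = 0.262 × 0.00411 = 0.00108.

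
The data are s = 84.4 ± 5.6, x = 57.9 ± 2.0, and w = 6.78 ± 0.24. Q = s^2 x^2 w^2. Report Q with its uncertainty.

Relative error in a monomial: (δQ/Q)² = Σ (nᵢ · δxᵢ/xᵢ)².
  (2·δs/s)² = (2×0.0664)² = 0.0176;  (2·δx/x)² = (2×0.0345)² = 0.00477;  (2·δw/w)² = (2×0.0354)² = 0.00501
δQ/Q = √(0.0274) = 0.166
Q = 1.1e+09, so δQ = 0.166 × 1.1e+09 = 1.82e+08.

(1.10 ± 0.182) × 10^9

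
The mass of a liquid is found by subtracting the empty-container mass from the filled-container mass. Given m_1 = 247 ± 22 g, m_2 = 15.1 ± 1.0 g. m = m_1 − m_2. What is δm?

For a sum/difference, combine absolute errors in quadrature:
  (δm_1)² = 484;  (δm_2)² = 1.00
δm = √(485) = 22.0 g

22.0 g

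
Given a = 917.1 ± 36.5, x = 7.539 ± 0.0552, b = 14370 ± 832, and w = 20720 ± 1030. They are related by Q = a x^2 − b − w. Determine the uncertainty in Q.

Let p = a·x^2 = 52120. δp/p = √((1·δa/a)² + (2·δx/x)²) = √(0.00158 + 0.000214) = 0.0424, so δp = 2210.
Q = p − b − w: δQ = √(δp² + δb² + δw²) = √(4.89e+06 + 6.92e+05 + 1.06e+06) = 2580

2580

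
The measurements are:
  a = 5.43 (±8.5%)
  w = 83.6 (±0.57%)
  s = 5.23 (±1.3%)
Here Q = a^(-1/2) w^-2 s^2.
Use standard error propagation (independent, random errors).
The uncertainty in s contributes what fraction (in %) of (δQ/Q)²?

(δQ/Q)² = (−½·δa/a)² + (-2·δw/w)² + (2·δs/s)²
  a term: (-0.5×0.0850)² = 0.00181
  w term: (-2×0.00570)² = 0.000130
  s term: (2×0.0130)² = 0.000676
Total = 0.00261. Share from s = 0.000676/0.00261 = 0.259.

25.9%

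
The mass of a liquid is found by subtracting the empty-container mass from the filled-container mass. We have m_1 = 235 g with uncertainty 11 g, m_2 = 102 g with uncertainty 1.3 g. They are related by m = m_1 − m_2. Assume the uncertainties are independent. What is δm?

Sums and differences: (δm)² = Σ (cᵢ δxᵢ)².
  (δm_1)² = 121;  (δm_2)² = 1.69
δm = √(123) = 11.1 g

11.1 g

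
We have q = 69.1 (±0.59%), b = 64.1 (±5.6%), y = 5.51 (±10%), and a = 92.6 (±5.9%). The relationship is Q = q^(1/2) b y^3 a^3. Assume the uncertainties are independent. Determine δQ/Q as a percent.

35.3%

Q is a product of powers, so relative uncertainties combine in quadrature:
  (½·δq/q)² = (0.5×0.00590)² = 8.7e-06;  (1·δb/b)² = (1×0.0560)² = 0.00314;  (3·δy/y)² = (3×0.100)² = 0.0900;  (3·δa/a)² = (3×0.0590)² = 0.0313
δQ/Q = √(0.124) = 0.353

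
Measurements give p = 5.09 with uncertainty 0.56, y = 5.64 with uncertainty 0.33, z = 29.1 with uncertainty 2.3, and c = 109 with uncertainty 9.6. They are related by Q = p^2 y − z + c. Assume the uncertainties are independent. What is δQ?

Let w = p^2·y = 146. δw/w = √((2·δp/p)² + (1·δy/y)²) = √(0.0484 + 0.00342) = 0.228, so δw = 33.3.
Q = w − z + c: δQ = √(δw² + δz² + δc²) = √(1110 + 5.29 + 92.2) = 34.7

34.7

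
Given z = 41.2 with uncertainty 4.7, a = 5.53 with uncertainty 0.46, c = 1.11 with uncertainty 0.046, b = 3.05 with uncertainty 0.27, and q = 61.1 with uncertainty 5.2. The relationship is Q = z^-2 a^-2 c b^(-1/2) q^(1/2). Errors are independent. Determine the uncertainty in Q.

2.79e-05

Each factor contributes (exponent × relative error)² to (δQ/Q)²:
  (-2·δz/z)² = (-2×0.114)² = 0.0521;  (-2·δa/a)² = (-2×0.0832)² = 0.0277;  (1·δc/c)² = (1×0.0414)² = 0.00172;  (−½·δb/b)² = (-0.5×0.0885)² = 0.00196;  (½·δq/q)² = (0.5×0.0851)² = 0.00181
δQ/Q = √(0.0852) = 0.292
Q = 9.57e-05, so δQ = 0.292 × 9.57e-05 = 2.79e-05.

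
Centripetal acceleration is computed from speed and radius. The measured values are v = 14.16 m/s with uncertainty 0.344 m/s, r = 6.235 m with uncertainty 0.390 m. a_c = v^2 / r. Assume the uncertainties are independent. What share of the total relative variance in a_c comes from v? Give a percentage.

37.6%

(δa_c/a_c)² = (2·δv/v)² + (-1·δr/r)²
  v term: (2×0.0243)² = 0.00236
  r term: (-1×0.0626)² = 0.00391
Total = 0.00627. Share from v = 0.00236/0.00627 = 0.376.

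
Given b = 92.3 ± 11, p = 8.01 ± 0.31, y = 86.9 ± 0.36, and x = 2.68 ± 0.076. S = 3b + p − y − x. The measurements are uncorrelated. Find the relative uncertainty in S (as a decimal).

0.169

S is a linear combination, so absolute uncertainties add in quadrature:
  (3·δb)² = 1090;  (δp)² = 0.0961;  (δy)² = 0.130;  (δx)² = 0.00578
δS = √(1090) = 33.0
S = 195, so δS/S = 33.0/195 = 0.169.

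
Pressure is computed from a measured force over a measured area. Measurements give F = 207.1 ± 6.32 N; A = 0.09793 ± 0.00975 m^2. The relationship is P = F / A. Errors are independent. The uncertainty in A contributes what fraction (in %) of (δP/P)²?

(δP/P)² = (1·δF/F)² + (-1·δA/A)²
  F term: (1×0.0305)² = 0.000931
  A term: (-1×0.0996)² = 0.00991
Total = 0.0108. Share from A = 0.00991/0.0108 = 0.914.

91.4%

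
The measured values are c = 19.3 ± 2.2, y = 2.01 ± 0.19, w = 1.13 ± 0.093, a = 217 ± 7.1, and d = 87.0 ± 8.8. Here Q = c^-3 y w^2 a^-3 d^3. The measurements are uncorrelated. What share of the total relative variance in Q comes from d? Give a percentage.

36.2%

(δQ/Q)² = (-3·δc/c)² + (1·δy/y)² + (2·δw/w)² + (-3·δa/a)² + (3·δd/d)²
  c term: (-3×0.114)² = 0.117
  y term: (1×0.0945)² = 0.00894
  w term: (2×0.0823)² = 0.0271
  a term: (-3×0.0327)² = 0.00963
  d term: (3×0.101)² = 0.0921
Total = 0.255. Share from d = 0.0921/0.255 = 0.362.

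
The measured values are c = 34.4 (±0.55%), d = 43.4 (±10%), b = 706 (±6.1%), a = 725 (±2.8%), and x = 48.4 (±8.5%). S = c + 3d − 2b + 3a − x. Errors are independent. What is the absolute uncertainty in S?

Each term contributes (cᵢ δxᵢ)² to (δS)²:
  (δc)² = 0.0358;  (3·δd)² = 170;  (2·δb)² = 7420;  (3·δa)² = 3710;  (δx)² = 16.9
δS = √(11300) = 106

106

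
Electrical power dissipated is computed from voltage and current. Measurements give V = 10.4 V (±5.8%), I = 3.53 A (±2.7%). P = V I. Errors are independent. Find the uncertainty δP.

Each factor contributes (exponent × relative error)² to (δP/P)²:
  (1·δV/V)² = (1×0.0580)² = 0.00336;  (1·δI/I)² = (1×0.0270)² = 0.000729
δP/P = √(0.00409) = 0.0640
P = 36.7 W, so δP = 0.0640 × 36.7 = 2.35 W.

2.35 W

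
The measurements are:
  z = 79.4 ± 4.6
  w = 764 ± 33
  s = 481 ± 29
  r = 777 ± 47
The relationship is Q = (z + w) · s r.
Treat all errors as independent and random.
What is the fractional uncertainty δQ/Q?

Let u = z + w = 843. δu = √(δz² + δw²) = √(21.2 + 1090) = 33.3, so δu/u = 0.0395.
Q is then a monomial in u, s, r:
δQ/Q = √((δu/u)² + (1·δs/s)² + (1·δr/r)²) = √(0.00156 + 0.00364 + 0.00366) = 0.0941

0.0941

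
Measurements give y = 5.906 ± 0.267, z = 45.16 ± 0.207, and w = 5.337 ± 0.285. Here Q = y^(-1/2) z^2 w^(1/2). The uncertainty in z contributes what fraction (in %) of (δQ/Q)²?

6.43%

(δQ/Q)² = (−½·δy/y)² + (2·δz/z)² + (½·δw/w)²
  y term: (-0.5×0.0452)² = 0.000511
  z term: (2×0.00458)² = 8.4e-05
  w term: (0.5×0.0534)² = 0.000713
Total = 0.00131. Share from z = 8.4e-05/0.00131 = 0.0643.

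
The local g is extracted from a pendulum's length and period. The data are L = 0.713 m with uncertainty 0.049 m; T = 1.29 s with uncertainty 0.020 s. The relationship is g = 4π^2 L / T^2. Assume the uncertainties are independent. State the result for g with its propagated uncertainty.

Relative error in a monomial: (δg/g)² = Σ (nᵢ · δxᵢ/xᵢ)².
  (1·δL/L)² = (1×0.0687)² = 0.00472;  (-2·δT/T)² = (-2×0.0155)² = 0.000961
δg/g = √(0.00568) = 0.0754
g = 16.9 m/s^2, so δg = 0.0754 × 16.9 = 1.28 m/s^2.

16.9 ± 1.28 m/s^2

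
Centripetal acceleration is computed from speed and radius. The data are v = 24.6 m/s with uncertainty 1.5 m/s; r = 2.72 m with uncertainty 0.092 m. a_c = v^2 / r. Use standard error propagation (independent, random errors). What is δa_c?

Since a_c is a product/quotient, work with relative uncertainties:
  (2·δv/v)² = (2×0.0610)² = 0.0149;  (-1·δr/r)² = (-1×0.0338)² = 0.00114
δa_c/a_c = √(0.0160) = 0.127
a_c = 222 m/s^2, so δa_c = 0.127 × 222 = 28.2 m/s^2.

28.2 m/s^2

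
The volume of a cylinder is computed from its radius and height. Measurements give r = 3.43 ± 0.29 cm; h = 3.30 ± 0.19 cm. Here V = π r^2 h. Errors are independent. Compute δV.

Each factor contributes (exponent × relative error)² to (δV/V)²:
  (2·δr/r)² = (2×0.0845)² = 0.0286;  (1·δh/h)² = (1×0.0576)² = 0.00331
δV/V = √(0.0319) = 0.179
V = 122 cm^3, so δV = 0.179 × 122 = 21.8 cm^3.

21.8 cm^3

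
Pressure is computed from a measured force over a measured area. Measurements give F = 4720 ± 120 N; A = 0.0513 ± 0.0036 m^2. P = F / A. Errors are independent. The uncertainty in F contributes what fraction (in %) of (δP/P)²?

(δP/P)² = (1·δF/F)² + (-1·δA/A)²
  F term: (1×0.0254)² = 0.000646
  A term: (-1×0.0702)² = 0.00492
Total = 0.00557. Share from F = 0.000646/0.00557 = 0.116.

11.6%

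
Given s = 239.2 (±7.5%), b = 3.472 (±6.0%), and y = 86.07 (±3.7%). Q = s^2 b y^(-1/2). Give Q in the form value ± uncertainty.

Relative error in a monomial: (δQ/Q)² = Σ (nᵢ · δxᵢ/xᵢ)².
  (2·δs/s)² = (2×0.0750)² = 0.0225;  (1·δb/b)² = (1×0.0600)² = 0.00360;  (−½·δy/y)² = (-0.5×0.0370)² = 0.000342
δQ/Q = √(0.0264) = 0.163
Q = 21410, so δQ = 0.163 × 21410 = 3480.

21410 ± 3480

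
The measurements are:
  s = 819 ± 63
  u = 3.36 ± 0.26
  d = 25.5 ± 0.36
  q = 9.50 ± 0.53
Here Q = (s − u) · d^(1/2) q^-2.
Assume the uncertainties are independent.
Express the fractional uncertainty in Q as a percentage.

13.6%

Let w = s − u = 816. δw = √(δs² + δu²) = √(3970 + 0.0676) = 63.0, so δw/w = 0.0772.
Q is then a monomial in w, d, q:
δQ/Q = √((δw/w)² + (½·δd/d)² + (-2·δq/q)²) = √(0.00597 + 4.98e-05 + 0.0124) = 0.136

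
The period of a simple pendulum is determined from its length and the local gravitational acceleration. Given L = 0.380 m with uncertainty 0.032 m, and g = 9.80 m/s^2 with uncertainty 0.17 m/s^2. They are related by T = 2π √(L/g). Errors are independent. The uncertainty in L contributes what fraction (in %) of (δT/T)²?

95.9%

(δT/T)² = (½·δL/L)² + (−½·δg/g)²
  L term: (0.5×0.0842)² = 0.00177
  g term: (-0.5×0.0173)² = 7.52e-05
Total = 0.00185. Share from L = 0.00177/0.00185 = 0.959.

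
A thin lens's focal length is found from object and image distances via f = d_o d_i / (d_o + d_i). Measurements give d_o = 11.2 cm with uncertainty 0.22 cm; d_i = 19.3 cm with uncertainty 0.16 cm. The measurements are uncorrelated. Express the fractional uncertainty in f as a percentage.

∂f/∂d_o = (d_i/(d_o+d_i))² = 0.400;  ∂f/∂d_i = (d_o/(d_o+d_i))² = 0.135
δf = √((∂f/∂d_o · δd_o)² + (∂f/∂d_i · δd_i)²) = √(0.00776 + 0.000465) = 0.0907 cm
f = 7.09 cm, so δf/f = 0.0907/7.09 = 0.0128.

1.28%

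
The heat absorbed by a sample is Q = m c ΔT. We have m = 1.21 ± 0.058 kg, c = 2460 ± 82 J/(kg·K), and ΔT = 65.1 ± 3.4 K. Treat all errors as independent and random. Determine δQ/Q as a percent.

Each factor contributes (exponent × relative error)² to (δQ/Q)²:
  (1·δm/m)² = (1×0.0479)² = 0.00230;  (1·δc/c)² = (1×0.0333)² = 0.00111;  (1·δΔT/ΔT)² = (1×0.0522)² = 0.00273
δQ/Q = √(0.00614) = 0.0783

7.83%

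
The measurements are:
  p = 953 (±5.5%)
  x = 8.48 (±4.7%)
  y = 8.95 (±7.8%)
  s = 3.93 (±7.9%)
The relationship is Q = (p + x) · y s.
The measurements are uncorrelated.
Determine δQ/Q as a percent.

12.4%

Let u = p + x = 961. δu = √(δp² + δx²) = √(2750 + 0.159) = 52.4, so δu/u = 0.0545.
Q is then a monomial in u, y, s:
δQ/Q = √((δu/u)² + (1·δy/y)² + (1·δs/s)²) = √(0.00297 + 0.00608 + 0.00624) = 0.124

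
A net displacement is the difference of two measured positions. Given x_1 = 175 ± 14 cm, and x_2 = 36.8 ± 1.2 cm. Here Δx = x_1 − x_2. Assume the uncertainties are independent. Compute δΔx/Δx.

Absolute uncertainties add in quadrature for a linear combination:
  (δx_1)² = 196;  (δx_2)² = 1.44
δΔx = √(197) = 14.1 cm
Δx = 138 cm, so δΔx/Δx = 14.1/138 = 0.102.

0.102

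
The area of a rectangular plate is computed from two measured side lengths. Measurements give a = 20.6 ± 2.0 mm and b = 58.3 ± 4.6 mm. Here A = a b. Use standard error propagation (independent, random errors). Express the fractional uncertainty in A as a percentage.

Relative error in a monomial: (δA/A)² = Σ (nᵢ · δxᵢ/xᵢ)².
  (1·δa/a)² = (1×0.0971)² = 0.00943;  (1·δb/b)² = (1×0.0789)² = 0.00623
δA/A = √(0.0157) = 0.125

12.5%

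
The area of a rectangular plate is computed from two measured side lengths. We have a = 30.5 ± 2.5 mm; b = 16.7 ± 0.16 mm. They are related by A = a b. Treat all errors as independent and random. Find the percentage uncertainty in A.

8.25%

Each factor contributes (exponent × relative error)² to (δA/A)²:
  (1·δa/a)² = (1×0.0820)² = 0.00672;  (1·δb/b)² = (1×0.00958)² = 9.18e-05
δA/A = √(0.00681) = 0.0825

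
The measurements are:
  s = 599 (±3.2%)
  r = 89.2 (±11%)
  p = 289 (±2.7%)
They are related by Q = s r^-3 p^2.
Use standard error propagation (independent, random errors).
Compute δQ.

Products/powers → add relative errors in quadrature, weighted by exponent:
  (1·δs/s)² = (1×0.0320)² = 0.00102;  (-3·δr/r)² = (-3×0.110)² = 0.109;  (2·δp/p)² = (2×0.0270)² = 0.00292
δQ/Q = √(0.113) = 0.336
Q = 70.5, so δQ = 0.336 × 70.5 = 23.7.

23.7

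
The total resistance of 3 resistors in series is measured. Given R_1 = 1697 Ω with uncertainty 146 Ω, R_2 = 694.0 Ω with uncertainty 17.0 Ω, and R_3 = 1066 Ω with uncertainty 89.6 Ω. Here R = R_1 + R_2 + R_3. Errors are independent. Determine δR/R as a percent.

4.98%

Each term contributes (cᵢ δxᵢ)² to (δR)²:
  (δR_1)² = 21300;  (δR_2)² = 289;  (δR_3)² = 8030
δR = √(29600) = 172 Ω
R = 3457 Ω, so δR/R = 172/3457 = 0.0498.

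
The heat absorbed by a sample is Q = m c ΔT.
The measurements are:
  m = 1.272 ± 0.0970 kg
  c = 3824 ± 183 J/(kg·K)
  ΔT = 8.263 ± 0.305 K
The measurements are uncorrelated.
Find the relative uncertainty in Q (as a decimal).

0.0973

Q is a product of powers, so relative uncertainties combine in quadrature:
  (1·δm/m)² = (1×0.0763)² = 0.00582;  (1·δc/c)² = (1×0.0479)² = 0.00229;  (1·δΔT/ΔT)² = (1×0.0369)² = 0.00136
δQ/Q = √(0.00947) = 0.0973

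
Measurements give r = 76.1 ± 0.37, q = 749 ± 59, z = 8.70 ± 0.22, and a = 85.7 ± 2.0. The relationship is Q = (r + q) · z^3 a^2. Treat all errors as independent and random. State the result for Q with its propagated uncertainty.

(3.99 ± 0.456) × 10^9

Let u = r + q = 825. δu = √(δr² + δq²) = √(0.137 + 3480) = 59.0, so δu/u = 0.0715.
Q is then a monomial in u, z, a:
δQ/Q = √((δu/u)² + (3·δz/z)² + (2·δa/a)²) = √(0.00511 + 0.00576 + 0.00218) = 0.114
Q = 3.99e+09, so δQ = 0.114 × 3.99e+09 = 4.56e+08.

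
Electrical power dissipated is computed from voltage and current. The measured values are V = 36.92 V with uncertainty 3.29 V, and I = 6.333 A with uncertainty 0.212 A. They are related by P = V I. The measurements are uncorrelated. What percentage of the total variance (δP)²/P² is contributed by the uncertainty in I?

12.4%

(δP/P)² = (1·δV/V)² + (1·δI/I)²
  V term: (1×0.0891)² = 0.00794
  I term: (1×0.0335)² = 0.00112
Total = 0.00906. Share from I = 0.00112/0.00906 = 0.124.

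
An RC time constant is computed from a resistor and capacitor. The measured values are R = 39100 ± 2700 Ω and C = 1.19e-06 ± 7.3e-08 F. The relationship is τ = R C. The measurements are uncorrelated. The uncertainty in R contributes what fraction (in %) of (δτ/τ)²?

55.9%

(δτ/τ)² = (1·δR/R)² + (1·δC/C)²
  R term: (1×0.0691)² = 0.00477
  C term: (1×0.0613)² = 0.00376
Total = 0.00853. Share from R = 0.00477/0.00853 = 0.559.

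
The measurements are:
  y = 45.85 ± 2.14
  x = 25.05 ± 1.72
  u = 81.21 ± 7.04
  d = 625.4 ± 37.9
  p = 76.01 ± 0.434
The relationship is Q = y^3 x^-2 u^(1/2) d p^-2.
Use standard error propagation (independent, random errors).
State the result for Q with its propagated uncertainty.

Since Q is a product/quotient, work with relative uncertainties:
  (3·δy/y)² = (3×0.0467)² = 0.0196;  (-2·δx/x)² = (-2×0.0687)² = 0.0189;  (½·δu/u)² = (0.5×0.0867)² = 0.00188;  (1·δd/d)² = (1×0.0606)² = 0.00367;  (-2·δp/p)² = (-2×0.00571)² = 0.000130
δQ/Q = √(0.0441) = 0.210
Q = 149.8, so δQ = 0.210 × 149.8 = 31.5.

149.8 ± 31.5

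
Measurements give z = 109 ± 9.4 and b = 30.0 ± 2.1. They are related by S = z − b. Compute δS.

Absolute uncertainties add in quadrature for a linear combination:
  (δz)² = 88.4;  (δb)² = 4.41
δS = √(92.8) = 9.63

9.63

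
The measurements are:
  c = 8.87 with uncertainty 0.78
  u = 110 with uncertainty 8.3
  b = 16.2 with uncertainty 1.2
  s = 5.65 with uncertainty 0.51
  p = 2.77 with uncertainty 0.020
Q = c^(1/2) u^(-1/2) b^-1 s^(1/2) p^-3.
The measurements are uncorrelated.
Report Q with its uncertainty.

Relative error in a monomial: (δQ/Q)² = Σ (nᵢ · δxᵢ/xᵢ)².
  (½·δc/c)² = (0.5×0.0879)² = 0.00193;  (−½·δu/u)² = (-0.5×0.0755)² = 0.00142;  (-1·δb/b)² = (-1×0.0741)² = 0.00549;  (½·δs/s)² = (0.5×0.0903)² = 0.00204;  (-3·δp/p)² = (-3×0.00722)² = 0.000469
δQ/Q = √(0.0113) = 0.107
Q = 0.00196, so δQ = 0.107 × 0.00196 = 0.000209.

0.00196 ± 0.000209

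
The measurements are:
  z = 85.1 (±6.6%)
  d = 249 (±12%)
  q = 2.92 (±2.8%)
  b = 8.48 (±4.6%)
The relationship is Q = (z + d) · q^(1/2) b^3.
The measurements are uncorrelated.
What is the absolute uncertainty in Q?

Let u = z + d = 334. δu = √(δz² + δd²) = √(31.5 + 893) = 30.4, so δu/u = 0.0910.
Q is then a monomial in u, q, b:
δQ/Q = √((δu/u)² + (½·δq/q)² + (3·δb/b)²) = √(0.00828 + 0.000196 + 0.0190) = 0.166
Q = 3.48e+05, so δQ = 0.166 × 3.48e+05 = 57800.

57800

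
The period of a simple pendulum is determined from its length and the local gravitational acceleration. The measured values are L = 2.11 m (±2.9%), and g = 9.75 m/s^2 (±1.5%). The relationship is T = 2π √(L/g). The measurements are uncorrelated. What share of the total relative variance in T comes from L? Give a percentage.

78.9%

(δT/T)² = (½·δL/L)² + (−½·δg/g)²
  L term: (0.5×0.0290)² = 0.000210
  g term: (-0.5×0.0150)² = 5.62e-05
Total = 0.000266. Share from L = 0.000210/0.000266 = 0.789.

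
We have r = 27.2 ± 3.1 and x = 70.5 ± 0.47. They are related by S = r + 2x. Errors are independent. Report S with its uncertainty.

168 ± 3.24

S is a linear combination, so absolute uncertainties add in quadrature:
  (δr)² = 9.61;  (2·δx)² = 0.884
δS = √(10.5) = 3.24
S = 168.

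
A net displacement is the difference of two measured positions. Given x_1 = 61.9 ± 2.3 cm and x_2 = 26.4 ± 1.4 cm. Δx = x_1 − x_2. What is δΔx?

2.69 cm

For a sum/difference, combine absolute errors in quadrature:
  (δx_1)² = 5.29;  (δx_2)² = 1.96
δΔx = √(7.25) = 2.69 cm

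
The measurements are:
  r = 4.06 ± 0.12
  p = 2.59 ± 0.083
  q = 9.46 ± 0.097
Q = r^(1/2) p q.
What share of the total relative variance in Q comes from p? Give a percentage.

(δQ/Q)² = (½·δr/r)² + (1·δp/p)² + (1·δq/q)²
  r term: (0.5×0.0296)² = 0.000218
  p term: (1×0.0320)² = 0.00103
  q term: (1×0.0103)² = 0.000105
Total = 0.00135. Share from p = 0.00103/0.00135 = 0.760.

76.0%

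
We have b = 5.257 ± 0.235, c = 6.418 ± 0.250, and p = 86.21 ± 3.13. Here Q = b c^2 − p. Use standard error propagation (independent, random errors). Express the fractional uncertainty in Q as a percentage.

Let w = b·c^2 = 216.5. δw/w = √((1·δb/b)² + (2·δc/c)²) = √(0.00200 + 0.00607) = 0.0898, so δw = 19.4.
Q = w − p: δQ = √(δw² + δp²) = √(378 + 9.80) = 19.7
Q = 130.3, so δQ/Q = 19.7/130.3 = 0.151.

15.1%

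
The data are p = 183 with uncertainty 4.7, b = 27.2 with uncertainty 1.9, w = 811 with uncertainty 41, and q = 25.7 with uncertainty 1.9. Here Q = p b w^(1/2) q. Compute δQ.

3.93e+05

Products/powers → add relative errors in quadrature, weighted by exponent:
  (1·δp/p)² = (1×0.0257)² = 0.000660;  (1·δb/b)² = (1×0.0699)² = 0.00488;  (½·δw/w)² = (0.5×0.0506)² = 0.000639;  (1·δq/q)² = (1×0.0739)² = 0.00547
δQ/Q = √(0.0116) = 0.108
Q = 3.64e+06, so δQ = 0.108 × 3.64e+06 = 3.93e+05.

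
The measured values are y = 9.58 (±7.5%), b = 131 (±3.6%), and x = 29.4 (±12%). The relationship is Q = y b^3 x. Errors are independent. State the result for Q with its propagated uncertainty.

Relative error in a monomial: (δQ/Q)² = Σ (nᵢ · δxᵢ/xᵢ)².
  (1·δy/y)² = (1×0.0750)² = 0.00562;  (3·δb/b)² = (3×0.0360)² = 0.0117;  (1·δx/x)² = (1×0.120)² = 0.0144
δQ/Q = √(0.0317) = 0.178
Q = 6.33e+08, so δQ = 0.178 × 6.33e+08 = 1.13e+08.

(6.33 ± 1.13) × 10^8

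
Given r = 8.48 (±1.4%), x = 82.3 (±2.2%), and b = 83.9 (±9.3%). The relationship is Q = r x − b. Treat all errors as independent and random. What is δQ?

Let p = r·x = 698. δp/p = √((1·δr/r)² + (1·δx/x)²) = √(0.000196 + 0.000484) = 0.0261, so δp = 18.2.
Q = p − b: δQ = √(δp² + δb²) = √(331 + 60.9) = 19.8

19.8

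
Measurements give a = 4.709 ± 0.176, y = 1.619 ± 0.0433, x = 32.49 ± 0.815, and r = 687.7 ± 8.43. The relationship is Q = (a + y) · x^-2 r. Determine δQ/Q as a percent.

5.91%

Let u = a + y = 6.328. δu = √(δa² + δy²) = √(0.0310 + 0.00187) = 0.181, so δu/u = 0.0286.
Q is then a monomial in u, x, r:
δQ/Q = √((δu/u)² + (-2·δx/x)² + (1·δr/r)²) = √(0.000820 + 0.00252 + 0.000150) = 0.0591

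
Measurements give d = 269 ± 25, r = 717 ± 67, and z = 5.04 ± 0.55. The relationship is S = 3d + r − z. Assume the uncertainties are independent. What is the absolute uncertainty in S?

101

For a sum/difference, combine absolute errors in quadrature:
  (3·δd)² = 5620;  (δr)² = 4490;  (δz)² = 0.303
δS = √(10100) = 101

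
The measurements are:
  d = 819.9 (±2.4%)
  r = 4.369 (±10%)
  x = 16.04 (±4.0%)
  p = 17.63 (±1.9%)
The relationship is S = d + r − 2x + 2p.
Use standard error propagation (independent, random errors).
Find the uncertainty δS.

S is a linear combination, so absolute uncertainties add in quadrature:
  (δd)² = 387;  (δr)² = 0.191;  (2·δx)² = 1.65;  (2·δp)² = 0.449
δS = √(389) = 19.7

19.7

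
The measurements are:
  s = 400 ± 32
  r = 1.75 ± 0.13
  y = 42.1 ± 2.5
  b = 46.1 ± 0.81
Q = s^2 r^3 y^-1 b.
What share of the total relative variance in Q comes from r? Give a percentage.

62.8%

(δQ/Q)² = (2·δs/s)² + (3·δr/r)² + (-1·δy/y)² + (1·δb/b)²
  s term: (2×0.0800)² = 0.0256
  r term: (3×0.0743)² = 0.0497
  y term: (-1×0.0594)² = 0.00353
  b term: (1×0.0176)² = 0.000309
Total = 0.0791. Share from r = 0.0497/0.0791 = 0.628.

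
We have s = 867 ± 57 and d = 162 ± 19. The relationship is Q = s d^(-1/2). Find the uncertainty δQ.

Relative error in a monomial: (δQ/Q)² = Σ (nᵢ · δxᵢ/xᵢ)².
  (1·δs/s)² = (1×0.0657)² = 0.00432;  (−½·δd/d)² = (-0.5×0.117)² = 0.00344
δQ/Q = √(0.00776) = 0.0881
Q = 68.1, so δQ = 0.0881 × 68.1 = 6.00.

6.00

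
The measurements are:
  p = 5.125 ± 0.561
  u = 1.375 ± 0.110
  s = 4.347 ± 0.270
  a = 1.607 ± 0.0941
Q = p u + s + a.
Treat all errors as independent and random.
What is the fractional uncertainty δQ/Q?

0.0767

Let w = p·u = 7.047. δw/w = √((1·δp/p)² + (1·δu/u)²) = √(0.0120 + 0.00640) = 0.136, so δw = 0.955.
Q = w + s + a: δQ = √(δw² + δs² + δa²) = √(0.913 + 0.0729 + 0.00885) = 0.997
Q = 13.00, so δQ/Q = 0.997/13.00 = 0.0767.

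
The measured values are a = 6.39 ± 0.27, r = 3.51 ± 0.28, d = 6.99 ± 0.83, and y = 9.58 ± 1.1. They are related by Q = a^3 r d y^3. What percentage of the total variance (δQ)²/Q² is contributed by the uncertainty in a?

10.4%

(δQ/Q)² = (3·δa/a)² + (1·δr/r)² + (1·δd/d)² + (3·δy/y)²
  a term: (3×0.0423)² = 0.0161
  r term: (1×0.0798)² = 0.00636
  d term: (1×0.119)² = 0.0141
  y term: (3×0.115)² = 0.119
Total = 0.155. Share from a = 0.0161/0.155 = 0.104.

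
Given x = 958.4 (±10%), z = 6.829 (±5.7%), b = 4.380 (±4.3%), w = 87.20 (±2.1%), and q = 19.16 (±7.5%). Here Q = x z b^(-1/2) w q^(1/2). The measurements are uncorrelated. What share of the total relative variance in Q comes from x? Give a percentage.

(δQ/Q)² = (1·δx/x)² + (1·δz/z)² + (−½·δb/b)² + (1·δw/w)² + (½·δq/q)²
  x term: (1×0.100)² = 0.0100
  z term: (1×0.0570)² = 0.00325
  b term: (-0.5×0.0430)² = 0.000462
  w term: (1×0.0210)² = 0.000441
  q term: (0.5×0.0750)² = 0.00141
Total = 0.0156. Share from x = 0.0100/0.0156 = 0.643.

64.3%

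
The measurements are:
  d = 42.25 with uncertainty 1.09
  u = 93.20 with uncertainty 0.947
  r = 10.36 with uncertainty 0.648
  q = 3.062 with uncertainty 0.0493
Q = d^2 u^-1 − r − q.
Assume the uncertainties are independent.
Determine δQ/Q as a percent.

Let p = d^2·u^-1 = 19.15. δp/p = √((2·δd/d)² + (-1·δu/u)²) = √(0.00266 + 0.000103) = 0.0526, so δp = 1.01.
Q = p − r − q: δQ = √(δp² + δr² + δq²) = √(1.01 + 0.420 + 0.00243) = 1.20
Q = 5.731, so δQ/Q = 1.20/5.731 = 0.209.

20.9%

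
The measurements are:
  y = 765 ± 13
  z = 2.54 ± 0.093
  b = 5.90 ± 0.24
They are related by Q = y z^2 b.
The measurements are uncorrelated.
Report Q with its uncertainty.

29100 ± 2490

Q is a product of powers, so relative uncertainties combine in quadrature:
  (1·δy/y)² = (1×0.0170)² = 0.000289;  (2·δz/z)² = (2×0.0366)² = 0.00536;  (1·δb/b)² = (1×0.0407)² = 0.00165
δQ/Q = √(0.00731) = 0.0855
Q = 29100, so δQ = 0.0855 × 29100 = 2490.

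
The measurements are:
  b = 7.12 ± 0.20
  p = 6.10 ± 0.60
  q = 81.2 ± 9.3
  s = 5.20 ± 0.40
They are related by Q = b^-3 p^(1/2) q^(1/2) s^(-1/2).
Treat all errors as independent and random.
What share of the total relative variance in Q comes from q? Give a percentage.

(δQ/Q)² = (-3·δb/b)² + (½·δp/p)² + (½·δq/q)² + (−½·δs/s)²
  b term: (-3×0.0281)² = 0.00710
  p term: (0.5×0.0984)² = 0.00242
  q term: (0.5×0.115)² = 0.00328
  s term: (-0.5×0.0769)² = 0.00148
Total = 0.0143. Share from q = 0.00328/0.0143 = 0.230.

23.0%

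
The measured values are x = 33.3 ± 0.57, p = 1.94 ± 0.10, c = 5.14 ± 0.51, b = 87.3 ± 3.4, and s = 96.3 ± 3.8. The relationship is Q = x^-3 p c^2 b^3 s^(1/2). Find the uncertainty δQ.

2200

Products/powers → add relative errors in quadrature, weighted by exponent:
  (-3·δx/x)² = (-3×0.0171)² = 0.00264;  (1·δp/p)² = (1×0.0515)² = 0.00266;  (2·δc/c)² = (2×0.0992)² = 0.0394;  (3·δb/b)² = (3×0.0389)² = 0.0137;  (½·δs/s)² = (0.5×0.0395)² = 0.000389
δQ/Q = √(0.0587) = 0.242
Q = 9060, so δQ = 0.242 × 9060 = 2200.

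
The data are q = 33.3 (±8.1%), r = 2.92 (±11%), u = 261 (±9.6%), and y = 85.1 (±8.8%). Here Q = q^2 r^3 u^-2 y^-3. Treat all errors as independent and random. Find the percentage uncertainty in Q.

Each factor contributes (exponent × relative error)² to (δQ/Q)²:
  (2·δq/q)² = (2×0.0810)² = 0.0262;  (3·δr/r)² = (3×0.110)² = 0.109;  (-2·δu/u)² = (-2×0.0960)² = 0.0369;  (-3·δy/y)² = (-3×0.0880)² = 0.0697
δQ/Q = √(0.242) = 0.492

49.2%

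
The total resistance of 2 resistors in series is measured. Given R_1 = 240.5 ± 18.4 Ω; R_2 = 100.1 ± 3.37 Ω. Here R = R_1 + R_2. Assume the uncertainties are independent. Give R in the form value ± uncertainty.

Absolute uncertainties add in quadrature for a linear combination:
  (δR_1)² = 339;  (δR_2)² = 11.4
δR = √(350) = 18.7 Ω
R = 340.6 Ω.

340.6 ± 18.7 Ω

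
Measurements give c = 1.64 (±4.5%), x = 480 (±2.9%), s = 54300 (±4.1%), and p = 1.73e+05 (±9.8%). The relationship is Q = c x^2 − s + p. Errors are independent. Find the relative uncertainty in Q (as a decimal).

Let w = c·x^2 = 3.78e+05. δw/w = √((1·δc/c)² + (2·δx/x)²) = √(0.00202 + 0.00336) = 0.0734, so δw = 27700.
Q = w − s + p: δQ = √(δw² + δs² + δp²) = √(7.69e+08 + 4.96e+06 + 2.87e+08) = 32600
Q = 4.97e+05, so δQ/Q = 32600/4.97e+05 = 0.0656.

0.0656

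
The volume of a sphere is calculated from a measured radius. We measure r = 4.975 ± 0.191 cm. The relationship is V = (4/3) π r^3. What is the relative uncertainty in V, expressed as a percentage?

Each factor contributes (exponent × relative error)² to (δV/V)²:
  (3·δr/r)² = (3×0.0384)² = 0.0133
δV/V = √(0.0133) = 0.115

11.5%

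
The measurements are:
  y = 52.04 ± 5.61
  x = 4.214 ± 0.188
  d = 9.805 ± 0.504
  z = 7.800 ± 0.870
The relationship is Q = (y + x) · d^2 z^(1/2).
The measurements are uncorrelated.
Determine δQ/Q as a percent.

15.4%

Let u = y + x = 56.25. δu = √(δy² + δx²) = √(31.5 + 0.0353) = 5.61, so δu/u = 0.0998.
Q is then a monomial in u, d, z:
δQ/Q = √((δu/u)² + (2·δd/d)² + (½·δz/z)²) = √(0.00996 + 0.0106 + 0.00311) = 0.154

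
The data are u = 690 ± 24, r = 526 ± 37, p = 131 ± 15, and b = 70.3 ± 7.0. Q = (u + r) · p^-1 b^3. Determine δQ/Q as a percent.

32.2%

Let w = u + r = 1220. δw = √(δu² + δr²) = √(576 + 1370) = 44.1, so δw/w = 0.0363.
Q is then a monomial in w, p, b:
δQ/Q = √((δw/w)² + (-1·δp/p)² + (3·δb/b)²) = √(0.00132 + 0.0131 + 0.0892) = 0.322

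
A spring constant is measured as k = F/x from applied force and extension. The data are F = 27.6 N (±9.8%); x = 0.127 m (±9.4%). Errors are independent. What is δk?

29.5 N/m

Relative error in a monomial: (δk/k)² = Σ (nᵢ · δxᵢ/xᵢ)².
  (1·δF/F)² = (1×0.0980)² = 0.00960;  (-1·δx/x)² = (-1×0.0940)² = 0.00884
δk/k = √(0.0184) = 0.136
k = 217 N/m, so δk = 0.136 × 217 = 29.5 N/m.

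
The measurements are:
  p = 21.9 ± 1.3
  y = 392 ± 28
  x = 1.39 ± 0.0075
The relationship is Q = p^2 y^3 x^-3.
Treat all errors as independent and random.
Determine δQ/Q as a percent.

24.6%

Since Q is a product/quotient, work with relative uncertainties:
  (2·δp/p)² = (2×0.0594)² = 0.0141;  (3·δy/y)² = (3×0.0714)² = 0.0459;  (-3·δx/x)² = (-3×0.00540)² = 0.000262
δQ/Q = √(0.0603) = 0.246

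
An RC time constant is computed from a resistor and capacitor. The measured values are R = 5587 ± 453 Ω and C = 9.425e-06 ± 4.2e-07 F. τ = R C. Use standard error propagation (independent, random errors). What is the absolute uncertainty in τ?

0.00487 s

For a monomial τ ∝ R, C, fractional errors add in quadrature:
  (1·δR/R)² = (1×0.0811)² = 0.00657;  (1·δC/C)² = (1×0.0446)² = 0.00199
δτ/τ = √(0.00856) = 0.0925
τ = 0.05266 s, so δτ = 0.0925 × 0.05266 = 0.00487 s.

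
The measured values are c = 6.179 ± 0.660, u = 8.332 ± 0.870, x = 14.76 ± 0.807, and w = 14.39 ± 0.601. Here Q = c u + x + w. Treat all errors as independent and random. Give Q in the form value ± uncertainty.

80.63 ± 7.76

Let p = c·u = 51.48. δp/p = √((1·δc/c)² + (1·δu/u)²) = √(0.0114 + 0.0109) = 0.149, so δp = 7.69.
Q = p + x + w: δQ = √(δp² + δx² + δw²) = √(59.1 + 0.651 + 0.361) = 7.76
Q = 80.63.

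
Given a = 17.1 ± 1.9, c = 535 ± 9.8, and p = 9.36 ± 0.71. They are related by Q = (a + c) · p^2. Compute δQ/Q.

Let u = a + c = 552. δu = √(δa² + δc²) = √(3.61 + 96.0) = 9.98, so δu/u = 0.0181.
Q is then a monomial in u, p:
δQ/Q = √((δu/u)² + (2·δp/p)²) = √(0.000327 + 0.0230) = 0.153

0.153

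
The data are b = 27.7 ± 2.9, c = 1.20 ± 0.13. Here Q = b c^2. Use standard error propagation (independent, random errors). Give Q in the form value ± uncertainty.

39.9 ± 9.60

Products/powers → add relative errors in quadrature, weighted by exponent:
  (1·δb/b)² = (1×0.105)² = 0.0110;  (2·δc/c)² = (2×0.108)² = 0.0469
δQ/Q = √(0.0579) = 0.241
Q = 39.9, so δQ = 0.241 × 39.9 = 9.60.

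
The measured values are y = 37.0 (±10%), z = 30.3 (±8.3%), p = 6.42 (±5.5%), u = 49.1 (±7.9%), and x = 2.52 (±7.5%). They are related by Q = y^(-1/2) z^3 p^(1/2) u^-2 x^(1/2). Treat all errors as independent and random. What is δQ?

2.31

For a monomial Q ∝ y^(-1/2), z^3, p^(1/2), u^-2, x^(1/2), fractional errors add in quadrature:
  (−½·δy/y)² = (-0.5×0.100)² = 0.00250;  (3·δz/z)² = (3×0.0830)² = 0.0620;  (½·δp/p)² = (0.5×0.0550)² = 0.000756;  (-2·δu/u)² = (-2×0.0790)² = 0.0250;  (½·δx/x)² = (0.5×0.0750)² = 0.00141
δQ/Q = √(0.0916) = 0.303
Q = 7.63, so δQ = 0.303 × 7.63 = 2.31.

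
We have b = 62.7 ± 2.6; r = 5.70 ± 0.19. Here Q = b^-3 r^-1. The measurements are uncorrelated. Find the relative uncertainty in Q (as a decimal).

0.129

Relative error in a monomial: (δQ/Q)² = Σ (nᵢ · δxᵢ/xᵢ)².
  (-3·δb/b)² = (-3×0.0415)² = 0.0155;  (-1·δr/r)² = (-1×0.0333)² = 0.00111
δQ/Q = √(0.0166) = 0.129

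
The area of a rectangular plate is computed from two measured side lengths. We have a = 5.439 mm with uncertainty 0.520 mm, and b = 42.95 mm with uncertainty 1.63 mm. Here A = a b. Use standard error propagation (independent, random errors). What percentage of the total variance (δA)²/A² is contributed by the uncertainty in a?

(δA/A)² = (1·δa/a)² + (1·δb/b)²
  a term: (1×0.0956)² = 0.00914
  b term: (1×0.0380)² = 0.00144
Total = 0.0106. Share from a = 0.00914/0.0106 = 0.864.

86.4%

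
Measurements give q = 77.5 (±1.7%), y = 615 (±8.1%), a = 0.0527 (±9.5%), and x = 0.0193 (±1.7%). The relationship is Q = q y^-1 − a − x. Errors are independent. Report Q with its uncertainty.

0.0540 ± 0.0116

Let p = q·y^-1 = 0.126. δp/p = √((1·δq/q)² + (-1·δy/y)²) = √(0.000289 + 0.00656) = 0.0828, so δp = 0.0104.
Q = p − a − x: δQ = √(δp² + δa² + δx²) = √(0.000109 + 2.51e-05 + 1.08e-07) = 0.0116
Q = 0.0540.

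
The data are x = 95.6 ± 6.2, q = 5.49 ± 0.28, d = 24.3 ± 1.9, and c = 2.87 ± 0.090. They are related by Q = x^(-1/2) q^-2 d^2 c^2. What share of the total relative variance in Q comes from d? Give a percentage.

(δQ/Q)² = (−½·δx/x)² + (-2·δq/q)² + (2·δd/d)² + (2·δc/c)²
  x term: (-0.5×0.0649)² = 0.00105
  q term: (-2×0.0510)² = 0.0104
  d term: (2×0.0782)² = 0.0245
  c term: (2×0.0314)² = 0.00393
Total = 0.0398. Share from d = 0.0245/0.0398 = 0.614.

61.4%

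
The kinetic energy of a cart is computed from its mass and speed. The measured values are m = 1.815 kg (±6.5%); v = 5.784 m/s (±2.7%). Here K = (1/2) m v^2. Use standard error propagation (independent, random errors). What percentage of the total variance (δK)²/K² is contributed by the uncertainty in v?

(δK/K)² = (1·δm/m)² + (2·δv/v)²
  m term: (1×0.0650)² = 0.00423
  v term: (2×0.0270)² = 0.00292
Total = 0.00714. Share from v = 0.00292/0.00714 = 0.408.

40.8%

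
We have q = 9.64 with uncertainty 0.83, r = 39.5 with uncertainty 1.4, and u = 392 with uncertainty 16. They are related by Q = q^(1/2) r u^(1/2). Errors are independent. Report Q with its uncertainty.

Q is a product of powers, so relative uncertainties combine in quadrature:
  (½·δq/q)² = (0.5×0.0861)² = 0.00185;  (1·δr/r)² = (1×0.0354)² = 0.00126;  (½·δu/u)² = (0.5×0.0408)² = 0.000416
δQ/Q = √(0.00353) = 0.0594
Q = 2430, so δQ = 0.0594 × 2430 = 144.

2430 ± 144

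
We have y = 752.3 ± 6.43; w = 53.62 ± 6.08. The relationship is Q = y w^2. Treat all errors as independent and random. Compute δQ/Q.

0.227

Q is a product of powers, so relative uncertainties combine in quadrature:
  (1·δy/y)² = (1×0.00855)² = 7.31e-05;  (2·δw/w)² = (2×0.113)² = 0.0514
δQ/Q = √(0.0515) = 0.227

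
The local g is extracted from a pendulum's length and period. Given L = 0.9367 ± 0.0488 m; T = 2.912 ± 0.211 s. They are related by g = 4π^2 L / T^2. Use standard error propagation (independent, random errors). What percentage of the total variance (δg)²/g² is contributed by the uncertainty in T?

88.6%

(δg/g)² = (1·δL/L)² + (-2·δT/T)²
  L term: (1×0.0521)² = 0.00271
  T term: (-2×0.0725)² = 0.0210
Total = 0.0237. Share from T = 0.0210/0.0237 = 0.886.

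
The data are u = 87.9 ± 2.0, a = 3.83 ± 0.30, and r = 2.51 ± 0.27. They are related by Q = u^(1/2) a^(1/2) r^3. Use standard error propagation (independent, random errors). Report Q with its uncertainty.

Relative error in a monomial: (δQ/Q)² = Σ (nᵢ · δxᵢ/xᵢ)².
  (½·δu/u)² = (0.5×0.0228)² = 0.000129;  (½·δa/a)² = (0.5×0.0783)² = 0.00153;  (3·δr/r)² = (3×0.108)² = 0.104
δQ/Q = √(0.106) = 0.325
Q = 290, so δQ = 0.325 × 290 = 94.4.

290 ± 94.4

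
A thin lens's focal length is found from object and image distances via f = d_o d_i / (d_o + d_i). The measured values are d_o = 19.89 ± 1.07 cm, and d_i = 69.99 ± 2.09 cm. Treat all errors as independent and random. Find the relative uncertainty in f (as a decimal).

∂f/∂d_o = (d_i/(d_o+d_i))² = 0.606;  ∂f/∂d_i = (d_o/(d_o+d_i))² = 0.0490
δf = √((∂f/∂d_o · δd_o)² + (∂f/∂d_i · δd_i)²) = √(0.421 + 0.0105) = 0.657 cm
f = 15.49 cm, so δf/f = 0.657/15.49 = 0.0424.

0.0424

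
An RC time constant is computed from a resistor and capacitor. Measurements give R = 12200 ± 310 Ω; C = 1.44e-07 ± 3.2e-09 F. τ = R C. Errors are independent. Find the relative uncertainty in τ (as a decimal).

0.0338

τ is a product of powers, so relative uncertainties combine in quadrature:
  (1·δR/R)² = (1×0.0254)² = 0.000646;  (1·δC/C)² = (1×0.0222)² = 0.000494
δτ/τ = √(0.00114) = 0.0338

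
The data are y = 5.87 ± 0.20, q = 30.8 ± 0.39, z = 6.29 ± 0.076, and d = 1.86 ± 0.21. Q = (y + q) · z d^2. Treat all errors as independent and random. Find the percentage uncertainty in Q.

Let u = y + q = 36.7. δu = √(δy² + δq²) = √(0.0400 + 0.152) = 0.438, so δu/u = 0.0120.
Q is then a monomial in u, z, d:
δQ/Q = √((δu/u)² + (1·δz/z)² + (2·δd/d)²) = √(0.000143 + 0.000146 + 0.0510) = 0.226

22.6%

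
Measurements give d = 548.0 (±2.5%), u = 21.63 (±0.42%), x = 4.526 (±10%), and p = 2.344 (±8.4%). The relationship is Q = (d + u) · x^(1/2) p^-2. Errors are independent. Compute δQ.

Let w = d + u = 569.6. δw = √(δd² + δu²) = √(188 + 0.00825) = 13.7, so δw/w = 0.0241.
Q is then a monomial in w, x, p:
δQ/Q = √((δw/w)² + (½·δx/x)² + (-2·δp/p)²) = √(0.000578 + 0.00250 + 0.0282) = 0.177
Q = 220.6, so δQ = 0.177 × 220.6 = 39.0.

39.0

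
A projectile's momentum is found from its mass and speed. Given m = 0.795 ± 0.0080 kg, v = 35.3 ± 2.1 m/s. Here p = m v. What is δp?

Each factor contributes (exponent × relative error)² to (δp/p)²:
  (1·δm/m)² = (1×0.0101)² = 0.000101;  (1·δv/v)² = (1×0.0595)² = 0.00354
δp/p = √(0.00364) = 0.0603
p = 28.1 kg·m/s, so δp = 0.0603 × 28.1 = 1.69 kg·m/s.

1.69 kg·m/s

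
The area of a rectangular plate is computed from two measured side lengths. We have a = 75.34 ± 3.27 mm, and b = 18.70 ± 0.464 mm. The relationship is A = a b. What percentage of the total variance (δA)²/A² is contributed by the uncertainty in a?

(δA/A)² = (1·δa/a)² + (1·δb/b)²
  a term: (1×0.0434)² = 0.00188
  b term: (1×0.0248)² = 0.000616
Total = 0.00250. Share from a = 0.00188/0.00250 = 0.754.

75.4%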